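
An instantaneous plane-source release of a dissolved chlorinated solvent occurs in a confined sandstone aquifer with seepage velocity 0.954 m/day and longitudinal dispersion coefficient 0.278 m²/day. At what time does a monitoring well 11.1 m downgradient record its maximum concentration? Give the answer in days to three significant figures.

11.3 days

For the 1D instantaneous-source solution, setting ∂C/∂t = 0 at fixed x gives v²t² + 2Dt − x² = 0, so t = (√(D² + v²x²) − D)/v².
√(D² + v²x²) = √(0.278² + 0.954² × 11.1²) = 10.59; v² = 0.910116.
t = (10.59 − 0.278)/0.910116 = 11.3 days (vs. the pure-advection estimate x/v = 11.6 d).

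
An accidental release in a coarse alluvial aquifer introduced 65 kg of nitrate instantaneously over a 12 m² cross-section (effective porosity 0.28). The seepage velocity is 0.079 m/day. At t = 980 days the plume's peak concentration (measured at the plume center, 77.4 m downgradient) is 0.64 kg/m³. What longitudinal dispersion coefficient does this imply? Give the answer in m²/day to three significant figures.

At the plume center C_max = M/(n_e·A·√(4πDt)), so D = M²/(4πt·(n_e·A·C_max)²).
n_e·A·C_max = 0.28 × 12 × 0.64 = 2.150 kg/m.
D = 65²/(4π × 980 × 2.150²) = 0.0742 m²/day.

0.0742 m²/day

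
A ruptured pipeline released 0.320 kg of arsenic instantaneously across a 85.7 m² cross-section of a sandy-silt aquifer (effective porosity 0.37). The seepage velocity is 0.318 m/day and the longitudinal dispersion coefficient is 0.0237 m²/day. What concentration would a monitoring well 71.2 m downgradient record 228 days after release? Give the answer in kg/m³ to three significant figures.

0.00113 kg/m³

For an instantaneous plane source, C(x,t) = M/(n_e·A·√(4πDt)) · exp(−(x−vt)²/(4Dt)), with n_e·A the pore (flow) area.
Plume center vt = 0.318 × 228 = 72.504 m, so the well at 71.2 m is 1.304 m upgradient of the peak.
√(4πDt) = 8.240 m, giving peak height M/(n_e·A·√(4πDt)) = 0.320/(0.37 × 85.7 × 8.240) = 0.001225 kg/m³.
(x−vt)²/(4Dt) = (-1.304)²/(4 × 0.0237 × 228) = 0.07867; exp(−0.07867) = 0.9243.
C = 0.001225 × 0.9243 = 0.00113 kg/m³.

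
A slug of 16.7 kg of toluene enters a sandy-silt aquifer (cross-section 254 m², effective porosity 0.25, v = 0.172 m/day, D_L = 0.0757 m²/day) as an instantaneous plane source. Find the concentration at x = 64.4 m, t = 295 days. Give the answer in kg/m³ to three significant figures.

For an instantaneous plane source, C(x,t) = M/(n_e·A·√(4πDt)) · exp(−(x−vt)²/(4Dt)), with n_e·A the pore (flow) area.
Plume center vt = 0.172 × 295 = 50.74 m, so the well at 64.4 m is 13.66 m downgradient of the peak.
√(4πDt) = 16.75 m, giving peak height M/(n_e·A·√(4πDt)) = 16.7/(0.25 × 254 × 16.75) = 0.01570 kg/m³.
(x−vt)²/(4Dt) = (13.66)²/(4 × 0.0757 × 295) = 2.089; exp(−2.089) = 0.1238.
C = 0.01570 × 0.1238 = 0.00194 kg/m³.

0.00194 kg/m³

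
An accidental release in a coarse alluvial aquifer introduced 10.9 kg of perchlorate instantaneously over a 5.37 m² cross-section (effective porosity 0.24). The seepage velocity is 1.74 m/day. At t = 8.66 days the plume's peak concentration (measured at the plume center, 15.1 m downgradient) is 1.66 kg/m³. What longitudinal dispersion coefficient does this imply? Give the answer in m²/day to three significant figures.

At the plume center C_max = M/(n_e·A·√(4πDt)), so D = M²/(4πt·(n_e·A·C_max)²).
n_e·A·C_max = 0.24 × 5.37 × 1.66 = 2.139 kg/m.
D = 10.9²/(4π × 8.66 × 2.139²) = 0.239 m²/day.

0.239 m²/day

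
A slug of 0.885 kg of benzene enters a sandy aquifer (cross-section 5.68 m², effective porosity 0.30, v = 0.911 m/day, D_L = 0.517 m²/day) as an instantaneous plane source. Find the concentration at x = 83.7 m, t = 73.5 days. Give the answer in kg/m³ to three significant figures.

0.00376 kg/m³

For an instantaneous plane source, C(x,t) = M/(n_e·A·√(4πDt)) · exp(−(x−vt)²/(4Dt)), with n_e·A the pore (flow) area.
Plume center vt = 0.911 × 73.5 = 66.9585 m, so the well at 83.7 m is 16.7415 m downgradient of the peak.
√(4πDt) = 21.85 m, giving peak height M/(n_e·A·√(4πDt)) = 0.885/(0.30 × 5.68 × 21.85) = 0.02377 kg/m³.
(x−vt)²/(4Dt) = (16.7415)²/(4 × 0.517 × 73.5) = 1.844; exp(−1.844) = 0.1582.
C = 0.02377 × 0.1582 = 0.00376 kg/m³.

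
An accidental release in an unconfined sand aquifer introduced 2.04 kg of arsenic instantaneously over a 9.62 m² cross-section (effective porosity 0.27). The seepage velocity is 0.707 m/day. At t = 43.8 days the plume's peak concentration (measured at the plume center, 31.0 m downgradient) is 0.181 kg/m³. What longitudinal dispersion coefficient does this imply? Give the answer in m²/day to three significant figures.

At the plume center C_max = M/(n_e·A·√(4πDt)), so D = M²/(4πt·(n_e·A·C_max)²).
n_e·A·C_max = 0.27 × 9.62 × 0.181 = 0.4701 kg/m.
D = 2.04²/(4π × 43.8 × 0.4701²) = 0.0342 m²/day.

0.0342 m²/day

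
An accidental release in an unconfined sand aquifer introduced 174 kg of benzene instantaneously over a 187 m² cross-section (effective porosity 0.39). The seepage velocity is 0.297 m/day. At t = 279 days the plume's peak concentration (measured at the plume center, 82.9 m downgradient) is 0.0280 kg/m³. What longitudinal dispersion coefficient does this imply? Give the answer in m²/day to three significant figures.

2.07 m²/day

At the plume center C_max = M/(n_e·A·√(4πDt)), so D = M²/(4πt·(n_e·A·C_max)²).
n_e·A·C_max = 0.39 × 187 × 0.0280 = 2.042 kg/m.
D = 174²/(4π × 279 × 2.042²) = 2.07 m²/day.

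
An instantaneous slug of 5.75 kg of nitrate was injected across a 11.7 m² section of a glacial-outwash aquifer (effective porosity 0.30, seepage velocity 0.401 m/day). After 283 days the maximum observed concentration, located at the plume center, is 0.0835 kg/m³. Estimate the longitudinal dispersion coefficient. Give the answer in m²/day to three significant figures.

At the plume center C_max = M/(n_e·A·√(4πDt)), so D = M²/(4πt·(n_e·A·C_max)²).
n_e·A·C_max = 0.30 × 11.7 × 0.0835 = 0.2931 kg/m.
D = 5.75²/(4π × 283 × 0.2931²) = 0.108 m²/day.

0.108 m²/day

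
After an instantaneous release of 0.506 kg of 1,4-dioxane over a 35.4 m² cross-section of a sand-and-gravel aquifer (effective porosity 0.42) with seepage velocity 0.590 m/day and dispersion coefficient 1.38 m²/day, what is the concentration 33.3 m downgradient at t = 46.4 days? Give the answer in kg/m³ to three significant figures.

For an instantaneous plane source, C(x,t) = M/(n_e·A·√(4πDt)) · exp(−(x−vt)²/(4Dt)), with n_e·A the pore (flow) area.
Plume center vt = 0.590 × 46.4 = 27.376 m, so the well at 33.3 m is 5.924 m downgradient of the peak.
√(4πDt) = 28.37 m, giving peak height M/(n_e·A·√(4πDt)) = 0.506/(0.42 × 35.4 × 28.37) = 0.001200 kg/m³.
(x−vt)²/(4Dt) = (5.924)²/(4 × 1.38 × 46.4) = 0.1370; exp(−0.1370) = 0.8720.
C = 0.001200 × 0.8720 = 0.00105 kg/m³.

0.00105 kg/m³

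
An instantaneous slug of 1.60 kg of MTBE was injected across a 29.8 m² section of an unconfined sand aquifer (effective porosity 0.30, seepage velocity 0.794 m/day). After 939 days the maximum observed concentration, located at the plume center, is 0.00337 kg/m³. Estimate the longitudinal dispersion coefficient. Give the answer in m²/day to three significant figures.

At the plume center C_max = M/(n_e·A·√(4πDt)), so D = M²/(4πt·(n_e·A·C_max)²).
n_e·A·C_max = 0.30 × 29.8 × 0.00337 = 0.03013 kg/m.
D = 1.60²/(4π × 939 × 0.03013²) = 0.239 m²/day.

0.239 m²/day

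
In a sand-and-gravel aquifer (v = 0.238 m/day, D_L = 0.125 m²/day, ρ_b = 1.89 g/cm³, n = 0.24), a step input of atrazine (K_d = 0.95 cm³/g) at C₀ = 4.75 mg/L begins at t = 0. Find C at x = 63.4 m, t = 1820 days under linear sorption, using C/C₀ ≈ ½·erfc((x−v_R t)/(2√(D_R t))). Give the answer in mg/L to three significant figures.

Retardation factor R = 1 + ρ_b·K_d/n = 1 + 1.89 × 0.95/0.24 = 8.481.
Sorption retards both mechanisms: v_R = v/R = 0.02806 m/day, D_R = D/R = 0.01474 m²/day.
v_R·t = 0.02806 × 1820 = 51.0692 m; 2√(D_R t) = 10.36 m; argument = (63.4 − 51.0692)/10.36 = 1.190.
C = C₀ × ½·erfc(1.190) = 4.75 × 0.04620 = 0.219 mg/L.

0.219 mg/L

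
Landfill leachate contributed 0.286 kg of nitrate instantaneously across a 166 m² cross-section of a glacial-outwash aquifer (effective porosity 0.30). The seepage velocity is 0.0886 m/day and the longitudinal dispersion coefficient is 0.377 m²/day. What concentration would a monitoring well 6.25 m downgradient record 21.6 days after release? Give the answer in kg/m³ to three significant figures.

For an instantaneous plane source, C(x,t) = M/(n_e·A·√(4πDt)) · exp(−(x−vt)²/(4Dt)), with n_e·A the pore (flow) area.
Plume center vt = 0.0886 × 21.6 = 1.91376 m, so the well at 6.25 m is 4.33624 m downgradient of the peak.
√(4πDt) = 10.12 m, giving peak height M/(n_e·A·√(4πDt)) = 0.286/(0.30 × 166 × 10.12) = 0.0005675 kg/m³.
(x−vt)²/(4Dt) = (4.33624)²/(4 × 0.377 × 21.6) = 0.5773; exp(−0.5773) = 0.5614.
C = 0.0005675 × 0.5614 = 0.000319 kg/m³.

0.000319 kg/m³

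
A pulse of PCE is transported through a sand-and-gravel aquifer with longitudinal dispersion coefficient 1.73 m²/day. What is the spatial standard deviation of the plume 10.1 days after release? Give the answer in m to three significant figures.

5.91 m

Dispersive spreading gives a Gaussian with σ² = 2Dt; advection only shifts the center.
σ = √(2 × 1.73 × 10.1) = 5.91 m.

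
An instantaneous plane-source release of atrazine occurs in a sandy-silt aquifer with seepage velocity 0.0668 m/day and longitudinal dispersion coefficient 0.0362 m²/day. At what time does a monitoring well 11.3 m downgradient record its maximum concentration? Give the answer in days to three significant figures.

161 days

For the 1D instantaneous-source solution, setting ∂C/∂t = 0 at fixed x gives v²t² + 2Dt − x² = 0, so t = (√(D² + v²x²) − D)/v².
√(D² + v²x²) = √(0.0362² + 0.0668² × 11.3²) = 0.7557; v² = 0.00446224.
t = (0.7557 − 0.0362)/0.00446224 = 161 days (vs. the pure-advection estimate x/v = 169 d).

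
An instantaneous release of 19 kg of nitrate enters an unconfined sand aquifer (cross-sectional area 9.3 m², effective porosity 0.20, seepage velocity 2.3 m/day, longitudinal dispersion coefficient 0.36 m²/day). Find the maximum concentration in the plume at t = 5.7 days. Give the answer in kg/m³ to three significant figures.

The peak of an instantaneous 1D plume sits at x = vt; there the Gaussian factor is 1 and C_max = M/(n_e·A·√(4πDt)), where n_e·A is the pore area the mass is dissolved in.
√(4πDt) = √(4π × 0.36 × 5.7) = 5.078 m, so C_max = 19/(0.20 × 9.3 × 5.078) = 2.01 kg/m³.

2.01 kg/m³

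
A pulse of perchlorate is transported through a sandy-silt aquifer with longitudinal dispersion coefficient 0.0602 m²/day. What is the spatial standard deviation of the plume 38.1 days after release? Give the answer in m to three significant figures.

Dispersive spreading gives a Gaussian with σ² = 2Dt; advection only shifts the center.
σ = √(2 × 0.0602 × 38.1) = 2.14 m.

2.14 m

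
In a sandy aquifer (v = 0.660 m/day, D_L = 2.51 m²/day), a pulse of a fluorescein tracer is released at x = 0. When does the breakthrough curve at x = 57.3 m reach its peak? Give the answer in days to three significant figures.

81.2 days

For the 1D instantaneous-source solution, setting ∂C/∂t = 0 at fixed x gives v²t² + 2Dt − x² = 0, so t = (√(D² + v²x²) − D)/v².
√(D² + v²x²) = √(2.51² + 0.660² × 57.3²) = 37.90; v² = 0.4356.
t = (37.90 − 2.51)/0.4356 = 81.2 days (vs. the pure-advection estimate x/v = 86.8 d).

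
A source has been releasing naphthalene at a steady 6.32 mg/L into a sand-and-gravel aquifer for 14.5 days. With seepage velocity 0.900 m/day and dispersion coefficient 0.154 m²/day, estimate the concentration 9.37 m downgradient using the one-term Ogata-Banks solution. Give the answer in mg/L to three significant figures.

For a continuous step input, C/C₀ ≈ ½·erfc((x−vt)/(2√(Dt))).
vt = 0.900 × 14.5 = 13.05 m and 2√(Dt) = 2√(0.154 × 14.5) = 2.989 m.
Argument (x−vt)/(2√(Dt)) = (9.37 − 13.05)/2.989 = -1.231; ½·erfc(-1.231) = 0.9591.
C = 6.32 × 0.9591 = 6.06 mg/L.

6.06 mg/L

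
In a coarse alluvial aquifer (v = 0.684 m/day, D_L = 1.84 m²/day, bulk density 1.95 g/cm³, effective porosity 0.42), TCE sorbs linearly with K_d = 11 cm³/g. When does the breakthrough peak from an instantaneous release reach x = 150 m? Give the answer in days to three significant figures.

11200 days

Retardation factor R = 1 + ρ_b·K_d/n = 1 + 1.95 × 11/0.42 = 52.07.
Sorption retards both mechanisms: v_R = v/R = 0.01314 m/day, D_R = D/R = 0.03534 m²/day.
Peak time from v_R²t² + 2D_R t − x² = 0: t = (√(D_R² + v_R²x²) − D_R)/v_R².
√(D_R² + v_R²x²) = √(0.03534² + 0.01314² × 150²) = 1.971; v_R² = 0.0001727.
t = (1.971 − 0.03534)/0.0001727 = 11200 days.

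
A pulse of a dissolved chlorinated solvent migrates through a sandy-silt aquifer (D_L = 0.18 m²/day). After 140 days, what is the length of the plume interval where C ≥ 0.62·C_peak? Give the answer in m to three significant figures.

13.9 m

The plume is Gaussian with σ = √(2Dt) = √(2 × 0.18 × 140) = 7.099 m.
C/C_peak = exp(−Δx²/(2σ²)) = 0.62 ⇒ Δx = σ·√(−2 ln 0.62) = 7.099 × 0.9778 = 6.941 m.
Width = 2Δx = 13.9 m.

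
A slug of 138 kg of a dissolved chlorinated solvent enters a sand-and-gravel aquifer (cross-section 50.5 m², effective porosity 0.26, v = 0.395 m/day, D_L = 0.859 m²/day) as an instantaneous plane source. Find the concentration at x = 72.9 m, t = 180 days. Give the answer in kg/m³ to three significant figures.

For an instantaneous plane source, C(x,t) = M/(n_e·A·√(4πDt)) · exp(−(x−vt)²/(4Dt)), with n_e·A the pore (flow) area.
Plume center vt = 0.395 × 180 = 71.1 m, so the well at 72.9 m is 1.8 m downgradient of the peak.
√(4πDt) = 44.08 m, giving peak height M/(n_e·A·√(4πDt)) = 138/(0.26 × 50.5 × 44.08) = 0.2384 kg/m³.
(x−vt)²/(4Dt) = (1.8)²/(4 × 0.859 × 180) = 0.005239; exp(−0.005239) = 0.9948.
C = 0.2384 × 0.9948 = 0.237 kg/m³.

0.237 kg/m³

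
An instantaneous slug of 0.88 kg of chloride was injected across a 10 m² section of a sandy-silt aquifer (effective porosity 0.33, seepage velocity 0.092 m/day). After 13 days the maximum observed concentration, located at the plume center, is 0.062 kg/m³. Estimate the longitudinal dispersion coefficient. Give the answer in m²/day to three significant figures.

0.113 m²/day

At the plume center C_max = M/(n_e·A·√(4πDt)), so D = M²/(4πt·(n_e·A·C_max)²).
n_e·A·C_max = 0.33 × 10 × 0.062 = 0.2046 kg/m.
D = 0.88²/(4π × 13 × 0.2046²) = 0.113 m²/day.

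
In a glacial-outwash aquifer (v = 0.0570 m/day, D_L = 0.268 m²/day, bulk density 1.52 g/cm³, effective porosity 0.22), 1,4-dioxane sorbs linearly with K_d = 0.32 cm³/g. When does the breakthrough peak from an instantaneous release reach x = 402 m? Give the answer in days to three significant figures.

Retardation factor R = 1 + ρ_b·K_d/n = 1 + 1.52 × 0.32/0.22 = 3.211.
Sorption retards both mechanisms: v_R = v/R = 0.01775 m/day, D_R = D/R = 0.08346 m²/day.
Peak time from v_R²t² + 2D_R t − x² = 0: t = (√(D_R² + v_R²x²) − D_R)/v_R².
√(D_R² + v_R²x²) = √(0.08346² + 0.01775² × 402²) = 7.136; v_R² = 0.0003151.
t = (7.136 − 0.08346)/0.0003151 = 22400 days.

22400 days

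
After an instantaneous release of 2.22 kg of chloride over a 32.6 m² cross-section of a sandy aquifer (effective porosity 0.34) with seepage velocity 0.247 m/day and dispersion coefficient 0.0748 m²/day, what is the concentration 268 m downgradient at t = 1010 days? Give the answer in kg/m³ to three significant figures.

0.00209 kg/m³

For an instantaneous plane source, C(x,t) = M/(n_e·A·√(4πDt)) · exp(−(x−vt)²/(4Dt)), with n_e·A the pore (flow) area.
Plume center vt = 0.247 × 1010 = 249.47 m, so the well at 268 m is 18.53 m downgradient of the peak.
√(4πDt) = 30.81 m, giving peak height M/(n_e·A·√(4πDt)) = 2.22/(0.34 × 32.6 × 30.81) = 0.006501 kg/m³.
(x−vt)²/(4Dt) = (18.53)²/(4 × 0.0748 × 1010) = 1.136; exp(−1.136) = 0.3211.
C = 0.006501 × 0.3211 = 0.00209 kg/m³.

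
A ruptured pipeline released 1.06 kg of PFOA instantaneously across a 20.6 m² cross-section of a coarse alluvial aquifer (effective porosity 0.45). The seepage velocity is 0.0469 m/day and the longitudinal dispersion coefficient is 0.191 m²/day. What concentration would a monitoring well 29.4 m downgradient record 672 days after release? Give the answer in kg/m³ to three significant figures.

0.00282 kg/m³

For an instantaneous plane source, C(x,t) = M/(n_e·A·√(4πDt)) · exp(−(x−vt)²/(4Dt)), with n_e·A the pore (flow) area.
Plume center vt = 0.0469 × 672 = 31.5168 m, so the well at 29.4 m is 2.1168 m upgradient of the peak.
√(4πDt) = 40.16 m, giving peak height M/(n_e·A·√(4πDt)) = 1.06/(0.45 × 20.6 × 40.16) = 0.002847 kg/m³.
(x−vt)²/(4Dt) = (-2.1168)²/(4 × 0.191 × 672) = 0.008728; exp(−0.008728) = 0.9913.
C = 0.002847 × 0.9913 = 0.00282 kg/m³.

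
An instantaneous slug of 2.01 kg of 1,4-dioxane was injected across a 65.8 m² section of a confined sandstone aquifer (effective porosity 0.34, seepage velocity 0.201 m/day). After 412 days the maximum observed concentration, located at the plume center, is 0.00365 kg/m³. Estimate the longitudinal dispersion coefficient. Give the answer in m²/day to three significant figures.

0.117 m²/day

At the plume center C_max = M/(n_e·A·√(4πDt)), so D = M²/(4πt·(n_e·A·C_max)²).
n_e·A·C_max = 0.34 × 65.8 × 0.00365 = 0.08166 kg/m.
D = 2.01²/(4π × 412 × 0.08166²) = 0.117 m²/day.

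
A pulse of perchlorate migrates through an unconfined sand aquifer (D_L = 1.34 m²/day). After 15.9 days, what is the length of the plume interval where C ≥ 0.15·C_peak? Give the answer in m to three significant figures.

25.4 m

The plume is Gaussian with σ = √(2Dt) = √(2 × 1.34 × 15.9) = 6.528 m.
C/C_peak = exp(−Δx²/(2σ²)) = 0.15 ⇒ Δx = σ·√(−2 ln 0.15) = 6.528 × 1.948 = 12.72 m.
Width = 2Δx = 25.4 m.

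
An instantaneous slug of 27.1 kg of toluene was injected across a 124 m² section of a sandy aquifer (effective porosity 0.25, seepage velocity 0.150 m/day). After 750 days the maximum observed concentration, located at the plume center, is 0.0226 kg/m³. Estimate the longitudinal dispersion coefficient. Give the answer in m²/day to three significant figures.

0.159 m²/day

At the plume center C_max = M/(n_e·A·√(4πDt)), so D = M²/(4πt·(n_e·A·C_max)²).
n_e·A·C_max = 0.25 × 124 × 0.0226 = 0.7006 kg/m.
D = 27.1²/(4π × 750 × 0.7006²) = 0.159 m²/day.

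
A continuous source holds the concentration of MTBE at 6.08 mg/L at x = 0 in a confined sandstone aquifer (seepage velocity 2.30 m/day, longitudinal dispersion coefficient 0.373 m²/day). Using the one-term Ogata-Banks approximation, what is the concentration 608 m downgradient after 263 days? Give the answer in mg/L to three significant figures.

2.51 mg/L

For a continuous step input, C/C₀ ≈ ½·erfc((x−vt)/(2√(Dt))).
vt = 2.30 × 263 = 604.9 m and 2√(Dt) = 2√(0.373 × 263) = 19.81 m.
Argument (x−vt)/(2√(Dt)) = (608 − 604.9)/19.81 = 0.1565; ½·erfc(0.1565) = 0.4124.
C = 6.08 × 0.4124 = 2.51 mg/L.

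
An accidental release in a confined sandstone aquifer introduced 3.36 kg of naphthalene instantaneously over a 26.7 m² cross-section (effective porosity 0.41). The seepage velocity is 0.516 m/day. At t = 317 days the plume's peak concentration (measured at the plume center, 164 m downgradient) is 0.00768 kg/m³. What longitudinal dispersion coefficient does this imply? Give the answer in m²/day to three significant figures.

At the plume center C_max = M/(n_e·A·√(4πDt)), so D = M²/(4πt·(n_e·A·C_max)²).
n_e·A·C_max = 0.41 × 26.7 × 0.00768 = 0.08407 kg/m.
D = 3.36²/(4π × 317 × 0.08407²) = 0.401 m²/day.

0.401 m²/day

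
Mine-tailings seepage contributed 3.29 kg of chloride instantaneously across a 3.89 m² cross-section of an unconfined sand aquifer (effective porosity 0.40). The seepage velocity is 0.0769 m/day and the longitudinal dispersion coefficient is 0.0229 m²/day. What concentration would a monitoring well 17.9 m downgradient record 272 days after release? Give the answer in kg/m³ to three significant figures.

For an instantaneous plane source, C(x,t) = M/(n_e·A·√(4πDt)) · exp(−(x−vt)²/(4Dt)), with n_e·A the pore (flow) area.
Plume center vt = 0.0769 × 272 = 20.9168 m, so the well at 17.9 m is 3.0168 m upgradient of the peak.
√(4πDt) = 8.847 m, giving peak height M/(n_e·A·√(4πDt)) = 3.29/(0.40 × 3.89 × 8.847) = 0.2390 kg/m³.
(x−vt)²/(4Dt) = (-3.0168)²/(4 × 0.0229 × 272) = 0.3653; exp(−0.3653) = 0.6940.
C = 0.2390 × 0.6940 = 0.166 kg/m³.

0.166 kg/m³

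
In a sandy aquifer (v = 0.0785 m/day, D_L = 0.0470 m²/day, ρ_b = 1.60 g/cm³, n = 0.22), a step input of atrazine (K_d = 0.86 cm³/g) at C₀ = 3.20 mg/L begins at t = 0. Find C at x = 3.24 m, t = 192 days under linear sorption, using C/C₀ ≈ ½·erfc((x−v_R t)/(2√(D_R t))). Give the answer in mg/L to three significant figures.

0.738 mg/L

Retardation factor R = 1 + ρ_b·K_d/n = 1 + 1.60 × 0.86/0.22 = 7.255.
Sorption retards both mechanisms: v_R = v/R = 0.01082 m/day, D_R = D/R = 0.006478 m²/day.
v_R·t = 0.01082 × 192 = 2.07744 m; 2√(D_R t) = 2.230 m; argument = (3.24 − 2.07744)/2.230 = 0.5213.
C = C₀ × ½·erfc(0.5213) = 3.20 × 0.2305 = 0.738 mg/L.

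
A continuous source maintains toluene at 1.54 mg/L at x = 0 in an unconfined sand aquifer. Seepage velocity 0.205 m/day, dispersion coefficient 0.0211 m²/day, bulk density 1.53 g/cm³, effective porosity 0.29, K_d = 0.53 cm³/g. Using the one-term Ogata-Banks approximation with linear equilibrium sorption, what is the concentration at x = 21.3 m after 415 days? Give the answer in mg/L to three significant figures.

Retardation factor R = 1 + ρ_b·K_d/n = 1 + 1.53 × 0.53/0.29 = 3.796.
Sorption retards both mechanisms: v_R = v/R = 0.05400 m/day, D_R = D/R = 0.005558 m²/day.
v_R·t = 0.05400 × 415 = 22.41 m; 2√(D_R t) = 3.037 m; argument = (21.3 − 22.41)/3.037 = -0.3655.
C = C₀ × ½·erfc(-0.3655) = 1.54 × 0.6974 = 1.07 mg/L.

1.07 mg/L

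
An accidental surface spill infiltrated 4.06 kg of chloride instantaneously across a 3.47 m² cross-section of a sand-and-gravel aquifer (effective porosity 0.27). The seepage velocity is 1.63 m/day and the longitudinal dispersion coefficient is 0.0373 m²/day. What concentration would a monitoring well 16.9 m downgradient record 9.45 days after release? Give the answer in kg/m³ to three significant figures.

0.421 kg/m³

For an instantaneous plane source, C(x,t) = M/(n_e·A·√(4πDt)) · exp(−(x−vt)²/(4Dt)), with n_e·A the pore (flow) area.
Plume center vt = 1.63 × 9.45 = 15.4035 m, so the well at 16.9 m is 1.4965 m downgradient of the peak.
√(4πDt) = 2.105 m, giving peak height M/(n_e·A·√(4πDt)) = 4.06/(0.27 × 3.47 × 2.105) = 2.059 kg/m³.
(x−vt)²/(4Dt) = (1.4965)²/(4 × 0.0373 × 9.45) = 1.588; exp(−1.588) = 0.2043.
C = 2.059 × 0.2043 = 0.421 kg/m³.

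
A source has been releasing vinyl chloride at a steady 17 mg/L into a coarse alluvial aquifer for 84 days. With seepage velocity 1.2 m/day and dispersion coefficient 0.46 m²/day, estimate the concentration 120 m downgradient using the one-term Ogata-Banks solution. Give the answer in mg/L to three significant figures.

0.246 mg/L

For a continuous step input, C/C₀ ≈ ½·erfc((x−vt)/(2√(Dt))).
vt = 1.2 × 84 = 100.8 m and 2√(Dt) = 2√(0.46 × 84) = 12.43 m.
Argument (x−vt)/(2√(Dt)) = (120 − 100.8)/12.43 = 1.545; ½·erfc(1.545) = 0.01445.
C = 17 × 0.01445 = 0.246 mg/L.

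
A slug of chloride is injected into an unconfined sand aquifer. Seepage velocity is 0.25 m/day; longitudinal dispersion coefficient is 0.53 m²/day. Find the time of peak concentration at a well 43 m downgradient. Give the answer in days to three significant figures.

For the 1D instantaneous-source solution, setting ∂C/∂t = 0 at fixed x gives v²t² + 2Dt − x² = 0, so t = (√(D² + v²x²) − D)/v².
√(D² + v²x²) = √(0.53² + 0.25² × 43²) = 10.76; v² = 0.0625.
t = (10.76 − 0.53)/0.0625 = 164 days (vs. the pure-advection estimate x/v = 172 d).

164 days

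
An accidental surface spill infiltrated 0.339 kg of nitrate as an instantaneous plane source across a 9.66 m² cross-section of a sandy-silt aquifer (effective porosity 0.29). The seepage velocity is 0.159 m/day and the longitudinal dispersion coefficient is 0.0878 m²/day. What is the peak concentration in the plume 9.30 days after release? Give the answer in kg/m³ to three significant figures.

The peak of an instantaneous 1D plume sits at x = vt; there the Gaussian factor is 1 and C_max = M/(n_e·A·√(4πDt)), where n_e·A is the pore area the mass is dissolved in.
√(4πDt) = √(4π × 0.0878 × 9.30) = 3.203 m, so C_max = 0.339/(0.29 × 9.66 × 3.203) = 0.0378 kg/m³.

0.0378 kg/m³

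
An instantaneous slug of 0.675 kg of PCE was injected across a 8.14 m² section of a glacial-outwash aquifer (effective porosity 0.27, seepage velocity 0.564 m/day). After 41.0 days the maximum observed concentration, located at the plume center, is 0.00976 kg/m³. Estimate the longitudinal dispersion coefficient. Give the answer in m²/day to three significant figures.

At the plume center C_max = M/(n_e·A·√(4πDt)), so D = M²/(4πt·(n_e·A·C_max)²).
n_e·A·C_max = 0.27 × 8.14 × 0.00976 = 0.02145 kg/m.
D = 0.675²/(4π × 41.0 × 0.02145²) = 1.92 m²/day.

1.92 m²/day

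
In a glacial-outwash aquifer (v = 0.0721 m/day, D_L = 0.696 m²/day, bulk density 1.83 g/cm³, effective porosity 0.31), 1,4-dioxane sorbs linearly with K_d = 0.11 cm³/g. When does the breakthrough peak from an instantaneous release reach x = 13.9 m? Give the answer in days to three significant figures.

166 days

Retardation factor R = 1 + ρ_b·K_d/n = 1 + 1.83 × 0.11/0.31 = 1.649.
Sorption retards both mechanisms: v_R = v/R = 0.04372 m/day, D_R = D/R = 0.4221 m²/day.
Peak time from v_R²t² + 2D_R t − x² = 0: t = (√(D_R² + v_R²x²) − D_R)/v_R².
√(D_R² + v_R²x²) = √(0.4221² + 0.04372² × 13.9²) = 0.7399; v_R² = 0.001911.
t = (0.7399 − 0.4221)/0.001911 = 166 days.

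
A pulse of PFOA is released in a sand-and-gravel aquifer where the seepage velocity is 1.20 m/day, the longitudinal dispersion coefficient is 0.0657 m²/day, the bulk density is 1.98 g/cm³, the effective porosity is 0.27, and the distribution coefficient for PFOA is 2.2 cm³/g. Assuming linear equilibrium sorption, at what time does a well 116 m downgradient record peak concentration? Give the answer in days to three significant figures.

Retardation factor R = 1 + ρ_b·K_d/n = 1 + 1.98 × 2.2/0.27 = 17.13.
Sorption retards both mechanisms: v_R = v/R = 0.07005 m/day, D_R = D/R = 0.003835 m²/day.
Peak time from v_R²t² + 2D_R t − x² = 0: t = (√(D_R² + v_R²x²) − D_R)/v_R².
√(D_R² + v_R²x²) = √(0.003835² + 0.07005² × 116²) = 8.126; v_R² = 0.004907.
t = (8.126 − 0.003835)/0.004907 = 1660 days.

1660 days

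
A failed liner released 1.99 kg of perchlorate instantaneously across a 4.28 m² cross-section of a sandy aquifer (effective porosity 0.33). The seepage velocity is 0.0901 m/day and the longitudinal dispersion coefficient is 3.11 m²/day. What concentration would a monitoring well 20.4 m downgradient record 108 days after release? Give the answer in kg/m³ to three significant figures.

For an instantaneous plane source, C(x,t) = M/(n_e·A·√(4πDt)) · exp(−(x−vt)²/(4Dt)), with n_e·A the pore (flow) area.
Plume center vt = 0.0901 × 108 = 9.7308 m, so the well at 20.4 m is 10.6692 m downgradient of the peak.
√(4πDt) = 64.97 m, giving peak height M/(n_e·A·√(4πDt)) = 1.99/(0.33 × 4.28 × 64.97) = 0.02169 kg/m³.
(x−vt)²/(4Dt) = (10.6692)²/(4 × 3.11 × 108) = 0.08473; exp(−0.08473) = 0.9188.
C = 0.02169 × 0.9188 = 0.0199 kg/m³.

0.0199 kg/m³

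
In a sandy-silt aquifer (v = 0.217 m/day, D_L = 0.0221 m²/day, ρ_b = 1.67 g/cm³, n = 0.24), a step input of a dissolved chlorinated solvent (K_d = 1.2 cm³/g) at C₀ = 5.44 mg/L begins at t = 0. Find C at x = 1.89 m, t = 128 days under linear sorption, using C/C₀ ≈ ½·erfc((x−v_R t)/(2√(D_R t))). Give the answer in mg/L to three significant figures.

4.99 mg/L

Retardation factor R = 1 + ρ_b·K_d/n = 1 + 1.67 × 1.2/0.24 = 9.350.
Sorption retards both mechanisms: v_R = v/R = 0.02321 m/day, D_R = D/R = 0.002364 m²/day.
v_R·t = 0.02321 × 128 = 2.97088 m; 2√(D_R t) = 1.100 m; argument = (1.89 − 2.97088)/1.100 = -0.9826.
C = C₀ × ½·erfc(-0.9826) = 5.44 × 0.9177 = 4.99 mg/L.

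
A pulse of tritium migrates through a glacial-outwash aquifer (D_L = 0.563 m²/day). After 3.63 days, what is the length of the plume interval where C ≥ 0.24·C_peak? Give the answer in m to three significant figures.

6.83 m

The plume is Gaussian with σ = √(2Dt) = √(2 × 0.563 × 3.63) = 2.022 m.
C/C_peak = exp(−Δx²/(2σ²)) = 0.24 ⇒ Δx = σ·√(−2 ln 0.24) = 2.022 × 1.689 = 3.415 m.
Width = 2Δx = 6.83 m.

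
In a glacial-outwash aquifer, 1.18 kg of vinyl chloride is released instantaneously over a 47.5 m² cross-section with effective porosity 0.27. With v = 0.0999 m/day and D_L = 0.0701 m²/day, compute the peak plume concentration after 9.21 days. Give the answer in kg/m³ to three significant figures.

The peak of an instantaneous 1D plume sits at x = vt; there the Gaussian factor is 1 and C_max = M/(n_e·A·√(4πDt)), where n_e·A is the pore area the mass is dissolved in.
√(4πDt) = √(4π × 0.0701 × 9.21) = 2.848 m, so C_max = 1.18/(0.27 × 47.5 × 2.848) = 0.0323 kg/m³.

0.0323 kg/m³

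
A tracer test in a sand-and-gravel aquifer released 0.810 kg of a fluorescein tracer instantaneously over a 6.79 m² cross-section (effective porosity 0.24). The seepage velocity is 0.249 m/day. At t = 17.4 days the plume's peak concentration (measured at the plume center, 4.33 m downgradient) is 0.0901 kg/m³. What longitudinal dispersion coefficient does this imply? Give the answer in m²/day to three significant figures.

At the plume center C_max = M/(n_e·A·√(4πDt)), so D = M²/(4πt·(n_e·A·C_max)²).
n_e·A·C_max = 0.24 × 6.79 × 0.0901 = 0.1468 kg/m.
D = 0.810²/(4π × 17.4 × 0.1468²) = 0.139 m²/day.

0.139 m²/day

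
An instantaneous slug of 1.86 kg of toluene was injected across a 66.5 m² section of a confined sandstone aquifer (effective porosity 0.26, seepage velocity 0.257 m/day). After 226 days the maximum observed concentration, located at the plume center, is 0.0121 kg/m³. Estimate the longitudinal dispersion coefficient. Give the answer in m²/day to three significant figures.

At the plume center C_max = M/(n_e·A·√(4πDt)), so D = M²/(4πt·(n_e·A·C_max)²).
n_e·A·C_max = 0.26 × 66.5 × 0.0121 = 0.2092 kg/m.
D = 1.86²/(4π × 226 × 0.2092²) = 0.0278 m²/day.

0.0278 m²/day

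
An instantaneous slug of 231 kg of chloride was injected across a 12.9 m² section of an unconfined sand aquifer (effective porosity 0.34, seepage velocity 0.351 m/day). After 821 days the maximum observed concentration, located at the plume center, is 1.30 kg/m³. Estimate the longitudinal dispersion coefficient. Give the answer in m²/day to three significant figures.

At the plume center C_max = M/(n_e·A·√(4πDt)), so D = M²/(4πt·(n_e·A·C_max)²).
n_e·A·C_max = 0.34 × 12.9 × 1.30 = 5.702 kg/m.
D = 231²/(4π × 821 × 5.702²) = 0.159 m²/day.

0.159 m²/day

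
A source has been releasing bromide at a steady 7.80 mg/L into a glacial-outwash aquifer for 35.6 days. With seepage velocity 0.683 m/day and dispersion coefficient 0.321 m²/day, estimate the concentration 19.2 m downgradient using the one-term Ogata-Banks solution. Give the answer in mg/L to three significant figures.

For a continuous step input, C/C₀ ≈ ½·erfc((x−vt)/(2√(Dt))).
vt = 0.683 × 35.6 = 24.3148 m and 2√(Dt) = 2√(0.321 × 35.6) = 6.761 m.
Argument (x−vt)/(2√(Dt)) = (19.2 − 24.3148)/6.761 = -0.7565; ½·erfc(-0.7565) = 0.8577.
C = 7.80 × 0.8577 = 6.69 mg/L.

6.69 mg/L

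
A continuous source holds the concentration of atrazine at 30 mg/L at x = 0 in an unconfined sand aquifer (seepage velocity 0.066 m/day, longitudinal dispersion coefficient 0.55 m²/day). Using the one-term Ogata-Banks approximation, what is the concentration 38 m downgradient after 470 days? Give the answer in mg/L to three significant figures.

For a continuous step input, C/C₀ ≈ ½·erfc((x−vt)/(2√(Dt))).
vt = 0.066 × 470 = 31.02 m and 2√(Dt) = 2√(0.55 × 470) = 32.16 m.
Argument (x−vt)/(2√(Dt)) = (38 − 31.02)/32.16 = 0.2170; ½·erfc(0.2170) = 0.3795.
C = 30 × 0.3795 = 11.4 mg/L.

11.4 mg/L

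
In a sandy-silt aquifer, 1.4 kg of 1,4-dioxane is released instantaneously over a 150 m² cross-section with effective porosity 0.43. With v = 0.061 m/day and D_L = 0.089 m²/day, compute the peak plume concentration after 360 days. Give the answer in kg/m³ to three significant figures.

0.00108 kg/m³

The peak of an instantaneous 1D plume sits at x = vt; there the Gaussian factor is 1 and C_max = M/(n_e·A·√(4πDt)), where n_e·A is the pore area the mass is dissolved in.
√(4πDt) = √(4π × 0.089 × 360) = 20.07 m, so C_max = 1.4/(0.43 × 150 × 20.07) = 0.00108 kg/m³.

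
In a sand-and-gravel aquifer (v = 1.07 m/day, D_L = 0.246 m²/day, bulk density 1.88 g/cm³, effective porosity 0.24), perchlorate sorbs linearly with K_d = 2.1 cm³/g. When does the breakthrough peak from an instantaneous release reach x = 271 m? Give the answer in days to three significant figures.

Retardation factor R = 1 + ρ_b·K_d/n = 1 + 1.88 × 2.1/0.24 = 17.45.
Sorption retards both mechanisms: v_R = v/R = 0.06132 m/day, D_R = D/R = 0.01410 m²/day.
Peak time from v_R²t² + 2D_R t − x² = 0: t = (√(D_R² + v_R²x²) − D_R)/v_R².
√(D_R² + v_R²x²) = √(0.01410² + 0.06132² × 271²) = 16.62; v_R² = 0.003760.
t = (16.62 − 0.01410)/0.003760 = 4420 days.

4420 days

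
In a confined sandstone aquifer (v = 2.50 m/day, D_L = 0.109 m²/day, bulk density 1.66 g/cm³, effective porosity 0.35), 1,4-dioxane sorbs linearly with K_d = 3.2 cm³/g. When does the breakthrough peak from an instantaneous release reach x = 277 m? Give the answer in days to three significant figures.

1790 days

Retardation factor R = 1 + ρ_b·K_d/n = 1 + 1.66 × 3.2/0.35 = 16.18.
Sorption retards both mechanisms: v_R = v/R = 0.1545 m/day, D_R = D/R = 0.006737 m²/day.
Peak time from v_R²t² + 2D_R t − x² = 0: t = (√(D_R² + v_R²x²) − D_R)/v_R².
√(D_R² + v_R²x²) = √(0.006737² + 0.1545² × 277²) = 42.80; v_R² = 0.02387.
t = (42.80 − 0.006737)/0.02387 = 1790 days.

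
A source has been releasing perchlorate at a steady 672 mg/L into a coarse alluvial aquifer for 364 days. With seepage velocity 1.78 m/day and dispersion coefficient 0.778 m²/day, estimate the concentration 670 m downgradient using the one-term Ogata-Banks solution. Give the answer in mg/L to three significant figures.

For a continuous step input, C/C₀ ≈ ½·erfc((x−vt)/(2√(Dt))).
vt = 1.78 × 364 = 647.92 m and 2√(Dt) = 2√(0.778 × 364) = 33.66 m.
Argument (x−vt)/(2√(Dt)) = (670 − 647.92)/33.66 = 0.6560; ½·erfc(0.6560) = 0.1768.
C = 672 × 0.1768 = 119 mg/L.

119 mg/L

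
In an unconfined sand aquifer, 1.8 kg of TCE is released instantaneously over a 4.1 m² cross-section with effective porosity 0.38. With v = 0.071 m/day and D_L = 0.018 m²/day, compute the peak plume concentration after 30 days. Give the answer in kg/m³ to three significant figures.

0.444 kg/m³

The peak of an instantaneous 1D plume sits at x = vt; there the Gaussian factor is 1 and C_max = M/(n_e·A·√(4πDt)), where n_e·A is the pore area the mass is dissolved in.
√(4πDt) = √(4π × 0.018 × 30) = 2.605 m, so C_max = 1.8/(0.38 × 4.1 × 2.605) = 0.444 kg/m³.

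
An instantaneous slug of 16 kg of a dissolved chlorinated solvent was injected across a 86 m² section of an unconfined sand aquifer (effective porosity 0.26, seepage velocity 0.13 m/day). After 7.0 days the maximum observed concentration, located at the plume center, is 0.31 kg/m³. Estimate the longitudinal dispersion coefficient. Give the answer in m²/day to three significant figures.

0.0606 m²/day

At the plume center C_max = M/(n_e·A·√(4πDt)), so D = M²/(4πt·(n_e·A·C_max)²).
n_e·A·C_max = 0.26 × 86 × 0.31 = 6.932 kg/m.
D = 16²/(4π × 7.0 × 6.932²) = 0.0606 m²/day.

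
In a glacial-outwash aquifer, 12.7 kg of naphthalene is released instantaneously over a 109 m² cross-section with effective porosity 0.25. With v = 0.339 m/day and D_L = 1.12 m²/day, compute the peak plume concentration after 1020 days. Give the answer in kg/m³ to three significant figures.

0.00389 kg/m³

The peak of an instantaneous 1D plume sits at x = vt; there the Gaussian factor is 1 and C_max = M/(n_e·A·√(4πDt)), where n_e·A is the pore area the mass is dissolved in.
√(4πDt) = √(4π × 1.12 × 1020) = 119.8 m, so C_max = 12.7/(0.25 × 109 × 119.8) = 0.00389 kg/m³.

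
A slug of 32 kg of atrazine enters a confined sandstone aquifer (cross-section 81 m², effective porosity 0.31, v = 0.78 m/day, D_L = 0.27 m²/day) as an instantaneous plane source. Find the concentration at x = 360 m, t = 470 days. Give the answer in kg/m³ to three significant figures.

0.0293 kg/m³

For an instantaneous plane source, C(x,t) = M/(n_e·A·√(4πDt)) · exp(−(x−vt)²/(4Dt)), with n_e·A the pore (flow) area.
Plume center vt = 0.78 × 470 = 366.6 m, so the well at 360 m is 6.6 m upgradient of the peak.
√(4πDt) = 39.93 m, giving peak height M/(n_e·A·√(4πDt)) = 32/(0.31 × 81 × 39.93) = 0.03192 kg/m³.
(x−vt)²/(4Dt) = (-6.6)²/(4 × 0.27 × 470) = 0.08582; exp(−0.08582) = 0.9178.
C = 0.03192 × 0.9178 = 0.0293 kg/m³.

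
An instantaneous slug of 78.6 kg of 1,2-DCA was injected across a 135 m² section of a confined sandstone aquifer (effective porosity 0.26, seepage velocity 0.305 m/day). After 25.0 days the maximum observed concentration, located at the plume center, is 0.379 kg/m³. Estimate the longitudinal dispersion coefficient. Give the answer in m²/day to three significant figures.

At the plume center C_max = M/(n_e·A·√(4πDt)), so D = M²/(4πt·(n_e·A·C_max)²).
n_e·A·C_max = 0.26 × 135 × 0.379 = 13.30 kg/m.
D = 78.6²/(4π × 25.0 × 13.30²) = 0.111 m²/day.

0.111 m²/day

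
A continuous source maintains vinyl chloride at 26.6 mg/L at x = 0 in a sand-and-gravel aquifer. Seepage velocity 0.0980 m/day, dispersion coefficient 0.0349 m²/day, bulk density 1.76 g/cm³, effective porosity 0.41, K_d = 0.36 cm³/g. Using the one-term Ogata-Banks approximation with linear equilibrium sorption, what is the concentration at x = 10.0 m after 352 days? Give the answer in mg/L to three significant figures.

Retardation factor R = 1 + ρ_b·K_d/n = 1 + 1.76 × 0.36/0.41 = 2.545.
Sorption retards both mechanisms: v_R = v/R = 0.03851 m/day, D_R = D/R = 0.01371 m²/day.
v_R·t = 0.03851 × 352 = 13.55552 m; 2√(D_R t) = 4.394 m; argument = (10.0 − 13.55552)/4.394 = -0.8092.
C = C₀ × ½·erfc(-0.8092) = 26.6 × 0.8738 = 23.2 mg/L.

23.2 mg/L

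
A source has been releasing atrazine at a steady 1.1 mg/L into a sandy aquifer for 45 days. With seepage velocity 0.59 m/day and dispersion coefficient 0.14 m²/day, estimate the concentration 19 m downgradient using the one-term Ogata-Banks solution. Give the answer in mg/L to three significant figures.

1.08 mg/L

For a continuous step input, C/C₀ ≈ ½·erfc((x−vt)/(2√(Dt))).
vt = 0.59 × 45 = 26.55 m and 2√(Dt) = 2√(0.14 × 45) = 5.020 m.
Argument (x−vt)/(2√(Dt)) = (19 − 26.55)/5.020 = -1.504; ½·erfc(-1.504) = 0.9833.
C = 1.1 × 0.9833 = 1.08 mg/L.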